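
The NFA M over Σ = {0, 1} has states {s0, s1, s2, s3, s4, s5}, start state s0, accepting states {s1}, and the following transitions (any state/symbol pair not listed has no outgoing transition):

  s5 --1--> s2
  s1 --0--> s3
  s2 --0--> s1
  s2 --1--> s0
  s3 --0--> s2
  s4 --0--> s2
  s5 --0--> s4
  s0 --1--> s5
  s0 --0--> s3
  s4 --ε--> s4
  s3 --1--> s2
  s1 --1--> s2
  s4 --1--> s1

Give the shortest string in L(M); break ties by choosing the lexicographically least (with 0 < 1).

A breadth-first search from s0 reaches an accepting state first via the path s0 → s3 → s2 → s1 on input 000.
No string of length < 3 is accepted (BFS exhausts all shorter strings without reaching an accepting state), and 000 is the lexicographically least accepting string of length 3.

000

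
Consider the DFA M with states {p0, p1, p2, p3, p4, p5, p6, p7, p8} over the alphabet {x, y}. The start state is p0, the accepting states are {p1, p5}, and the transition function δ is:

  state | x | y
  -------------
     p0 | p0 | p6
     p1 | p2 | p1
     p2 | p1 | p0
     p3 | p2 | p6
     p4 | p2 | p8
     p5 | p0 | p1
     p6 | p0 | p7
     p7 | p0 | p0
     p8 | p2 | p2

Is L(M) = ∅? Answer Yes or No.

The states reachable from the start state are {p0, p6, p7}.
None of the accepting states {p1, p5} is reachable, so no string is accepted and L(M) = ∅.

Yes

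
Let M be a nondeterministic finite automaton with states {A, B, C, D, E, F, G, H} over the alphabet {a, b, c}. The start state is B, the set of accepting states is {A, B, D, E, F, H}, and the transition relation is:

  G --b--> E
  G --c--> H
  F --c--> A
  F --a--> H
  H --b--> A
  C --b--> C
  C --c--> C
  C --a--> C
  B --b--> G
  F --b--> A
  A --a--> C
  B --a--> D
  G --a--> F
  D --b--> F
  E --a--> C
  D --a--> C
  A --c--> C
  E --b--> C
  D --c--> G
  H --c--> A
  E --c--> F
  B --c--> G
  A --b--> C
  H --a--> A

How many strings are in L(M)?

The useful subgraph on states {A, B, D, E, F, G, H} is acyclic, so L(M) is finite; the longest accepting path visits 7 useful states, giving maximum string length 6.
Counting accepting paths from B by length: 1 of length 0, 1 of length 1, 7 of length 2, 20 of length 3, 22 of length 4, 12 of length 5, 3 of length 6. Total 66.

66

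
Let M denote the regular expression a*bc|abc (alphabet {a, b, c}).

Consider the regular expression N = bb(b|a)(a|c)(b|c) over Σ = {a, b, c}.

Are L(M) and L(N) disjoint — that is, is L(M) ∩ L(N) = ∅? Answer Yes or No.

Converting the expression M to a DFA (subset construction, then merging equivalent states) gives the minimal DFA with states {m0, m1, m2, m3}, start state m0, accepting states {m3} and transitions m0: a→m0, b→m1, c→m2; m1: a→m2, b→m2, c→m3; m2: a→m2, b→m2, c→m2; m3: a→m2, b→m2, c→m2.
Converting the expression N to a DFA (subset construction, then merging equivalent states) gives the minimal DFA with states {n0, n1, n2, n3, n4, n5, n6}, start state n0, accepting states {n6} and transitions n0: a→n1, b→n2, c→n1; n1: a→n1, b→n1, c→n1; n2: a→n1, b→n3, c→n1; n3: a→n4, b→n4, c→n1; n4: a→n5, b→n1, c→n5; n5: a→n1, b→n6, c→n6; n6: a→n1, b→n1, c→n1.
Exploring the product automaton M × N from the start pair (m0, n0), following both machines on each input symbol, reaches 10 state pairs: (m0, n0), (m0, n1), (m1, n2), (m2, n1), (m1, n1), (m2, n3), (m3, n1), (m2, n4), (m2, n5), (m2, n6).
M accepts in {m3} and N accepts in {n6}; no reachable pair has both components accepting, so no string drives both machines to acceptance simultaneously and L(M) ∩ L(N) = ∅.
So no string is accepted by both, and the intersection is empty.

Yes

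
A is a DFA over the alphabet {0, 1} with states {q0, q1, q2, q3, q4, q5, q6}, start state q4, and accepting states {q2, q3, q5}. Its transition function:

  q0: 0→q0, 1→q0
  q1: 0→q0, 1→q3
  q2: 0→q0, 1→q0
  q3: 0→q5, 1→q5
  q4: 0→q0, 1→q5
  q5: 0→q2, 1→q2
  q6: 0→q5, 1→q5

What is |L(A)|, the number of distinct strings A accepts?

The useful subgraph on states {q2, q4, q5} is acyclic, so L(A) is finite; the longest accepting path visits 3 useful states, giving maximum string length 2.
Counting accepting paths from q4 by length: 1 of length 1, 2 of length 2. Total 3.

3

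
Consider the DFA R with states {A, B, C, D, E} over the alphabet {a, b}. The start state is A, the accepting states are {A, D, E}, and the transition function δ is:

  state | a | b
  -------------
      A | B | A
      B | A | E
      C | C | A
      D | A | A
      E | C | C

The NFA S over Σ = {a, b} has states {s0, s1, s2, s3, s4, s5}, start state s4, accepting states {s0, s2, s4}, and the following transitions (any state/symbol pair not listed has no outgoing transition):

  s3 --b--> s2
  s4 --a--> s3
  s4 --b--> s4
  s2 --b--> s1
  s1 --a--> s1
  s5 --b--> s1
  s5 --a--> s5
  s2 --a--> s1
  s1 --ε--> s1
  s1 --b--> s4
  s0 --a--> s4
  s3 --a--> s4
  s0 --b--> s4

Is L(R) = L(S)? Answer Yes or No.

Exploring the product automaton R × S from the start pair (A, s4), following both machines on each input symbol, reaches 4 state pairs: (A, s4), (B, s3), (E, s2), (C, s1).
R accepts in {A, D, E} and S accepts in {s0, s2, s4}. In every reachable pair the two components are either both accepting — (A, s4), (E, s2) — or both non-accepting, so no string is accepted by exactly one of the machines: L(R) \ L(S) and L(S) \ L(R) are both empty.
Hence every string is accepted by R iff it is accepted by S, and the two languages coincide.

Yes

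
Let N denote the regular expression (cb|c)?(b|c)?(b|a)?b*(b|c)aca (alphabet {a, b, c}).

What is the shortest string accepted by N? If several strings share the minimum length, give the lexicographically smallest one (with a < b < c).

baca

By inspection of the expression, no string of length less than 4 matches, and baca is the lexicographically first match of length 4.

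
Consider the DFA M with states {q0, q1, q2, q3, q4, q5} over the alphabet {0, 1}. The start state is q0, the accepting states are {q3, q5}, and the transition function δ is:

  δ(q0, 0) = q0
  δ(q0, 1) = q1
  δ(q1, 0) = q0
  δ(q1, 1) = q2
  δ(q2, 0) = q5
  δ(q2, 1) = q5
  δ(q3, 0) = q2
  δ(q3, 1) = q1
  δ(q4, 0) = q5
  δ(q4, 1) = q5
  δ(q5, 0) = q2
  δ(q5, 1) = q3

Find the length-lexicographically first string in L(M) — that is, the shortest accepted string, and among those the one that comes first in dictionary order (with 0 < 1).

110

A breadth-first search from q0 reaches an accepting state first via the path q0 → q1 → q2 → q5 on input 110.
No string of length < 3 is accepted (BFS exhausts all shorter strings without reaching an accepting state), and 110 is the lexicographically least accepting string of length 3.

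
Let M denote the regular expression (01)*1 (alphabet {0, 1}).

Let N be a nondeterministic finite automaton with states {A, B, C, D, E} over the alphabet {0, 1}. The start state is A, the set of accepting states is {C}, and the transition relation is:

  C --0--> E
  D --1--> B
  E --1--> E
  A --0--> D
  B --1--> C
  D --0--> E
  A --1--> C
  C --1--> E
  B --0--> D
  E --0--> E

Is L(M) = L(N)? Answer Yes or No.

Yes

Converting the expression M to a DFA (subset construction, then merging equivalent states) gives the minimal DFA with states {m0, m1, m2, m3}, start state m0, accepting states {m2} and transitions m0: 0→m1, 1→m2; m1: 0→m3, 1→m0; m2: 0→m3, 1→m3; m3: 0→m3, 1→m3.
Exploring the product automaton M × N from the start pair (m0, A), following both machines on each input symbol, reaches 5 state pairs: (m0, A), (m1, D), (m2, C), (m3, E), (m0, B).
M accepts in {m2} and N accepts in {C}. In every reachable pair the two components are either both accepting — (m2, C) — or both non-accepting, so no string is accepted by exactly one of the machines: L(M) \ L(N) and L(N) \ L(M) are both empty.
Hence every string is accepted by M iff it is accepted by N, and the two languages coincide.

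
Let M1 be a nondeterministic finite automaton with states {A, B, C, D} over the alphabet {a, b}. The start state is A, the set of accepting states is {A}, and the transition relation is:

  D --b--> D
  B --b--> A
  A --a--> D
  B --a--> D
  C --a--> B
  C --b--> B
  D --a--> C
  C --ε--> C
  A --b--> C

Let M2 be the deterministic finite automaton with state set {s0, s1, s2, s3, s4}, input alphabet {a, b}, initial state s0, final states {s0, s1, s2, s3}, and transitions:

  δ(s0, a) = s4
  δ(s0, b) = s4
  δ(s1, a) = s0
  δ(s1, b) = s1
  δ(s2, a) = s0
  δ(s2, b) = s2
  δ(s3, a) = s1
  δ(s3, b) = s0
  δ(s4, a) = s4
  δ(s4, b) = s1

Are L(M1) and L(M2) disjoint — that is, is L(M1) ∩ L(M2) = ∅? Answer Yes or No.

No

The empty string ε is accepted by both M1 and M2.
Hence L(M1) ∩ L(M2) ≠ ∅.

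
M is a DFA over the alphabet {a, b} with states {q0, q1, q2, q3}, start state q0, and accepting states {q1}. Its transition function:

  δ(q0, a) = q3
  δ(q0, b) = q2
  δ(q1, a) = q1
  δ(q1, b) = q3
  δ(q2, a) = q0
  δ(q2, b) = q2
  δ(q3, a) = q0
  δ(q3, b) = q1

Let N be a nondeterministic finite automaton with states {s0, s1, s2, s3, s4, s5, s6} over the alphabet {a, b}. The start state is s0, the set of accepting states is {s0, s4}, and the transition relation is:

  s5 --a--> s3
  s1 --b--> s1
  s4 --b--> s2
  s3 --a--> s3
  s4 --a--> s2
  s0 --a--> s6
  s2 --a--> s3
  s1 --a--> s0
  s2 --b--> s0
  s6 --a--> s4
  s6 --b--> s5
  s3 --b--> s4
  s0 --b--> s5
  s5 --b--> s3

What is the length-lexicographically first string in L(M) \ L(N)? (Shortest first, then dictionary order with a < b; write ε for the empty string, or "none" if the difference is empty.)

The string ab is accepted by M but not by N.
No shorter string lies in the difference, and ab is the lexicographically first length-2 string in L(M) \ L(N).

ab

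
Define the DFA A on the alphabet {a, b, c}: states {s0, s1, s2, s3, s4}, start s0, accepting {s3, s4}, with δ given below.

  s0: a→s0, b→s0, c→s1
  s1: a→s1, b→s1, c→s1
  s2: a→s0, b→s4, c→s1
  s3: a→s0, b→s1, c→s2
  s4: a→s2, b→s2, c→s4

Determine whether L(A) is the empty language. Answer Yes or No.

The states reachable from the start state are {s0, s1}.
None of the accepting states {s3, s4} is reachable, so no string is accepted and L(A) = ∅.

Yes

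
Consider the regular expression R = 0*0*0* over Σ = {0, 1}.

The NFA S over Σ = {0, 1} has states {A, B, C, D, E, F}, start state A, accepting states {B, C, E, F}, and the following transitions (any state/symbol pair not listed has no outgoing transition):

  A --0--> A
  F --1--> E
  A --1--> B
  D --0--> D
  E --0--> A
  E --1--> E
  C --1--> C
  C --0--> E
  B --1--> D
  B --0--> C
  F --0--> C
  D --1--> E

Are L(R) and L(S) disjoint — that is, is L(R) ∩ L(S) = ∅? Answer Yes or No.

Converting the expression R to a DFA (subset construction, then merging equivalent states) gives the minimal DFA with states {r0, r1}, start state r0, accepting states {r0} and transitions r0: 0→r0, 1→r1; r1: 0→r1, 1→r1.
Exploring the product automaton R × S from the start pair (r0, A), following both machines on each input symbol, reaches 6 state pairs: (r0, A), (r1, B), (r1, C), (r1, D), (r1, E), (r1, A).
R accepts in {r0} and S accepts in {B, C, E, F}; no reachable pair has both components accepting, so no string drives both machines to acceptance simultaneously and L(R) ∩ L(S) = ∅.
So no string is accepted by both, and the intersection is empty.

Yes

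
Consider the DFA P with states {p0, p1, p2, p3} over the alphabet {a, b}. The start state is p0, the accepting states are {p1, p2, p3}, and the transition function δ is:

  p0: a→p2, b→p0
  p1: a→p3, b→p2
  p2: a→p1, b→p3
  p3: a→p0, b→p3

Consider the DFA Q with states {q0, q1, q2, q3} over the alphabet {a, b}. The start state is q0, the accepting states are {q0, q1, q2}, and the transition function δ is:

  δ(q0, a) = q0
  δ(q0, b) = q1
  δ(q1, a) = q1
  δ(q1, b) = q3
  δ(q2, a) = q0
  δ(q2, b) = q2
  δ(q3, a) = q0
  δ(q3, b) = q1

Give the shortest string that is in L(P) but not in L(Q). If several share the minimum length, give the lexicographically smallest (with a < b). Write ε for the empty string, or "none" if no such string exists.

abb

The string abb is accepted by P but not by Q.
No shorter string lies in the difference, and abb is the lexicographically first length-3 string in L(P) \ L(Q).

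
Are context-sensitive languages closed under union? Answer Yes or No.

Yes

A linear-bounded automaton can nondeterministically choose to simulate the LBA for L₁ or the LBA for L₂; equivalently, with disjoint nonterminals, S → S₁ | S₂ added to two noncontracting grammars is still noncontracting.
So the context-sensitive languages are closed under union.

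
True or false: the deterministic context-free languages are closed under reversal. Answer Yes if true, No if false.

L = {c bⁿaⁿ : n≥0} ∪ {d b²ⁿaⁿ : n≥0} is a DCFL: the first symbol tells a deterministic PDA whether to pop one or two b's per a. Its reversal Lᴿ = {aⁿbⁿ c : n≥0} ∪ {aⁿb²ⁿ d : n≥0} is not. DCFLs are closed under right quotient by regular languages, and Lᴿ/{c, d} = {aⁿbⁿ : n≥0} ∪ {aⁿb²ⁿ : n≥0} — the standard context-free language accepted by no deterministic PDA (intuitively the machine would have to commit to a b-to-a ratio before the distinguishing marker arrives; formally, a DPDA for it would have a single run on aⁿb²ⁿ, accepting after the prefix aⁿbⁿ and accepting again after n more b's; an ordinary PDA that simulates it on a's and b's and, at any moment when it is accepting, may switch to reading only a fresh letter e while feeding each e to the simulation as a b, would accept aⁱbʲeᵏ (k≥1) exactly when both aⁱbʲ and aⁱbʲ⁺ᵏ are in the language, i.e. its language intersected with the regular set a*b*e⁺ would be exactly {aⁿbⁿeⁿ : n≥1} — impossible, since context-free languages are closed under intersection with regular sets and {aⁿbⁿeⁿ} is not context-free). So Lᴿ cannot be a DCFL.

No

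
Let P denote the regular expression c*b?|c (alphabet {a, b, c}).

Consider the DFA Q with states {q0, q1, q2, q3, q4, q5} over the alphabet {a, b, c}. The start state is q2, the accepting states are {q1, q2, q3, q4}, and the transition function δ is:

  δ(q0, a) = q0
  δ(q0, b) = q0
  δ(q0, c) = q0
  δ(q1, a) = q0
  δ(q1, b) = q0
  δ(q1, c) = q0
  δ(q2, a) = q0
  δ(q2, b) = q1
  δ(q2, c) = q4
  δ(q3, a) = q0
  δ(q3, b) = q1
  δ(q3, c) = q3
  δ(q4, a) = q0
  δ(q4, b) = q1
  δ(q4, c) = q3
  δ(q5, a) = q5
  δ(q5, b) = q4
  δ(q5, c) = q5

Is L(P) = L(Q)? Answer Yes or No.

Yes

Converting the expression P to a DFA (subset construction, then merging equivalent states) gives the minimal DFA with states {p0, p1, p2}, start state p0, accepting states {p0, p2} and transitions p0: a→p1, b→p2, c→p0; p1: a→p1, b→p1, c→p1; p2: a→p1, b→p1, c→p1.
Exploring the product automaton P × Q from the start pair (p0, q2), following both machines on each input symbol, reaches 5 state pairs: (p0, q2), (p1, q0), (p2, q1), (p0, q4), (p0, q3).
P accepts in {p0, p2} and Q accepts in {q1, q2, q3, q4}. In every reachable pair the two components are either both accepting — (p0, q2), (p2, q1), (p0, q4), (p0, q3) — or both non-accepting, so no string is accepted by exactly one of the machines: L(P) \ L(Q) and L(Q) \ L(P) are both empty.
Hence every string is accepted by P iff it is accepted by Q, and the two languages coincide.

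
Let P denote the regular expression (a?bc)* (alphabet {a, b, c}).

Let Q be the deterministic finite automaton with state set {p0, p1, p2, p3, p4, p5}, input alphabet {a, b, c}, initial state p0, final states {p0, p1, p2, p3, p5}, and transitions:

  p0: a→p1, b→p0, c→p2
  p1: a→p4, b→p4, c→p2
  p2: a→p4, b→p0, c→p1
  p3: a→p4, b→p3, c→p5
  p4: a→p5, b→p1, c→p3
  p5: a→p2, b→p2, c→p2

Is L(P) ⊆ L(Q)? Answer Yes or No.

Converting the expression P to a DFA (subset construction, then merging equivalent states) gives the minimal DFA with states {r0, r1, r2, r3}, start state r0, accepting states {r0} and transitions r0: a→r1, b→r2, c→r3; r1: a→r3, b→r2, c→r3; r2: a→r3, b→r3, c→r0; r3: a→r3, b→r3, c→r3.
Exploring the product automaton P × Q from the start pair (r0, p0), following both machines on each input symbol, reaches 19 state pairs: (r0, p0), (r1, p1), (r2, p0), (r3, p2), (r3, p4), (r2, p4), (r3, p1), (r3, p0), (r0, p2), (r3, p5), (r3, p3), (r0, p3), (r1, p4), (r2, p3), (r2, p1), (r0, p5), (r1, p2), (r2, p2), (r0, p1).
P accepts in {r0} and Q accepts in {p0, p1, p2, p3, p5}. The reachable pairs whose P-component is accepting are (r0, p0), (r0, p2), (r0, p3), (r0, p5), (r0, p1); in each of them the Q-component is accepting too, so the product for L(P) \ L(Q) (P-component accepting, Q-component rejecting) has no reachable accepting pair and the difference is empty.
Hence every string in L(P) is also in L(Q).

Yes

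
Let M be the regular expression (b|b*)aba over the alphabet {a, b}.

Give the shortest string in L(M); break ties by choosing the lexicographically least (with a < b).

By inspection of the expression, no string of length less than 3 matches, and aba is the lexicographically first match of length 3.

aba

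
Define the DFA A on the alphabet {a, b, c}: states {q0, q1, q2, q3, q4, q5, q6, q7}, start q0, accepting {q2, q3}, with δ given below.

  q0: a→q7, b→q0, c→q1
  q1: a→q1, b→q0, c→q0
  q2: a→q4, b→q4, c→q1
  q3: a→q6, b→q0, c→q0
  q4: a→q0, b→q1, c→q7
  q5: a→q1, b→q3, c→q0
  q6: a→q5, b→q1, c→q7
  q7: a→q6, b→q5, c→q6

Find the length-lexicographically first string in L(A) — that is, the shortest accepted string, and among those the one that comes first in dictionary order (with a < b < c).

abb

A breadth-first search from q0 reaches an accepting state first via the path q0 → q7 → q5 → q3 on input abb.
No string of length < 3 is accepted (BFS exhausts all shorter strings without reaching an accepting state), and abb is the lexicographically least accepting string of length 3.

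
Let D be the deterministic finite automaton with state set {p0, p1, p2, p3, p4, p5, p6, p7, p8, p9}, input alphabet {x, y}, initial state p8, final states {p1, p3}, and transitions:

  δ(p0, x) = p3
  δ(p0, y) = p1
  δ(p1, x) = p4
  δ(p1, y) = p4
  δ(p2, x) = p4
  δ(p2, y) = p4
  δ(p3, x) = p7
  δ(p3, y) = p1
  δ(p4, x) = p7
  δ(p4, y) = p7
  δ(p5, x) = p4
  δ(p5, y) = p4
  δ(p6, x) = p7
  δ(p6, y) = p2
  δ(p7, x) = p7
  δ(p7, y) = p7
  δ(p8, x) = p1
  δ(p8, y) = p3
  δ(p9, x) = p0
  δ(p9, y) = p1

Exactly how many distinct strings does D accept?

3

The useful subgraph on states {p1, p3, p8} is acyclic, so L(D) is finite; the longest accepting path visits 3 useful states, giving maximum string length 2.
Counting accepting paths from p8 by length: 2 of length 1, 1 of length 2. Total 3.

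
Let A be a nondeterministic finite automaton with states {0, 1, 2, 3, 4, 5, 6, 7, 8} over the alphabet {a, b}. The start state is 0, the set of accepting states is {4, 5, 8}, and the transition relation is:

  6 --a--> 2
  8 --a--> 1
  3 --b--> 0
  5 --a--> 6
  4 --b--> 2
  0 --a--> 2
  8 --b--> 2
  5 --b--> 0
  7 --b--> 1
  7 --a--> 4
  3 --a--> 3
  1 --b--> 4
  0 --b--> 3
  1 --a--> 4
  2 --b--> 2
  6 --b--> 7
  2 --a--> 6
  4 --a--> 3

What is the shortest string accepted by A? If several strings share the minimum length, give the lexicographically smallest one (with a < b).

A breadth-first search from 0 reaches an accepting state first via the path 0 → 2 → 6 → 7 → 4 on input aaba.
No string of length < 4 is accepted (BFS exhausts all shorter strings without reaching an accepting state), and aaba is the lexicographically least accepting string of length 4.

aaba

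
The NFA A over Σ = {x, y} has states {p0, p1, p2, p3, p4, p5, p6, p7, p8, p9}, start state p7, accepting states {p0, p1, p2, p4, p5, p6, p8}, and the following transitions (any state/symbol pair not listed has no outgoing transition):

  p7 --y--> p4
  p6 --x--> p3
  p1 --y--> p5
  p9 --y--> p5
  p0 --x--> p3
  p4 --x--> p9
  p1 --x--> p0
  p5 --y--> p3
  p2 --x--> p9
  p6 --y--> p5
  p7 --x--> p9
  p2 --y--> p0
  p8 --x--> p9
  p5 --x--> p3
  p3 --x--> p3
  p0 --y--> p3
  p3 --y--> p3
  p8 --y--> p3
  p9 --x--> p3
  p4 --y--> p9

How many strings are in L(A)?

The useful subgraph on states {p4, p5, p7, p9} is acyclic, so L(A) is finite; the longest accepting path visits 4 useful states, giving maximum string length 3.
Counting accepting paths from p7 by length: 1 of length 1, 1 of length 2, 2 of length 3. Total 4.

4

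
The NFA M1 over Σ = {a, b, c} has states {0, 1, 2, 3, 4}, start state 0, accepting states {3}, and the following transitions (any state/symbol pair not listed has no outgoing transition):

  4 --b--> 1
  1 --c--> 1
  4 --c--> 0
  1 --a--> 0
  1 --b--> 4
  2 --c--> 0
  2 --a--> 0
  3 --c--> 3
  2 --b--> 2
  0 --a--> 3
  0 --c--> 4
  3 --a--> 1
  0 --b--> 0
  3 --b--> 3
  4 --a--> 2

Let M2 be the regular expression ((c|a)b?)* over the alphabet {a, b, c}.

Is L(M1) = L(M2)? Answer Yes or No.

The string ba is accepted by M1 but rejected by M2.
So L(M1) ≠ L(M2).

No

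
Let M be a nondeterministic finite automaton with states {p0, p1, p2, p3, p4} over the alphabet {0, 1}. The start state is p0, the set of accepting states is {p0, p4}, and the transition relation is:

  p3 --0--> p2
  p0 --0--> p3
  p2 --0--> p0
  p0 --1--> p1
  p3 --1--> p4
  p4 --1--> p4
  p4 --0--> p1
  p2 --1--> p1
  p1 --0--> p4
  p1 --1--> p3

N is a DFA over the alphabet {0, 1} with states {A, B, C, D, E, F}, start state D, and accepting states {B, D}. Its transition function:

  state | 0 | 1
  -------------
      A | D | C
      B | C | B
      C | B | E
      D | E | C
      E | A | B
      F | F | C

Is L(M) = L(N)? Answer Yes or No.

Exploring the product automaton M × N from the start pair (p0, D), following both machines on each input symbol, reaches 5 state pairs: (p0, D), (p3, E), (p1, C), (p2, A), (p4, B).
M accepts in {p0, p4} and N accepts in {B, D}. In every reachable pair the two components are either both accepting — (p0, D), (p4, B) — or both non-accepting, so no string is accepted by exactly one of the machines: L(M) \ L(N) and L(N) \ L(M) are both empty.
Hence every string is accepted by M iff it is accepted by N, and the two languages coincide.

Yes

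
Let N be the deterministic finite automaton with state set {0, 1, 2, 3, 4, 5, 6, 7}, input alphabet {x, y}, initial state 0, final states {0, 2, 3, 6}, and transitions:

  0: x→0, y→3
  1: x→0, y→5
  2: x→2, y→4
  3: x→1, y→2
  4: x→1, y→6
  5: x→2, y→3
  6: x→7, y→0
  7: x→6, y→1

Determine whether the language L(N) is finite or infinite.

infinite

State 0 is reachable from the start and can reach an accepting state, and it lies on the cycle 0 → 0.
Traversing that cycle any number of times yields accepted strings of unbounded length, so the language is infinite.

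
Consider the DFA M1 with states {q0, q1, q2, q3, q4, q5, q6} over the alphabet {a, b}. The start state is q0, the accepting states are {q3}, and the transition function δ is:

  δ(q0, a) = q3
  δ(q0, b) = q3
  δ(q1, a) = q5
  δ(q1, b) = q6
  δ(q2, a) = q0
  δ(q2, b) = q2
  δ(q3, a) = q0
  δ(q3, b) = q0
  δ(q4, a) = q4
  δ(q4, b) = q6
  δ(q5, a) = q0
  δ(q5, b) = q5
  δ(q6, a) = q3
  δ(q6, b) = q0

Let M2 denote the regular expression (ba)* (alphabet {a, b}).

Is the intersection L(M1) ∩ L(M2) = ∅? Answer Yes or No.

Converting the expression M2 to a DFA (subset construction, then merging equivalent states) gives the minimal DFA with states {r0, r1, r2}, start state r0, accepting states {r0} and transitions r0: a→r1, b→r2; r1: a→r1, b→r1; r2: a→r0, b→r1.
Exploring the product automaton M1 × M2 from the start pair (q0, r0), following both machines on each input symbol, reaches 4 state pairs: (q0, r0), (q3, r1), (q3, r2), (q0, r1).
M1 accepts in {q3} and M2 accepts in {r0}; no reachable pair has both components accepting, so no string drives both machines to acceptance simultaneously and L(M1) ∩ L(M2) = ∅.
So no string is accepted by both, and the intersection is empty.

Yes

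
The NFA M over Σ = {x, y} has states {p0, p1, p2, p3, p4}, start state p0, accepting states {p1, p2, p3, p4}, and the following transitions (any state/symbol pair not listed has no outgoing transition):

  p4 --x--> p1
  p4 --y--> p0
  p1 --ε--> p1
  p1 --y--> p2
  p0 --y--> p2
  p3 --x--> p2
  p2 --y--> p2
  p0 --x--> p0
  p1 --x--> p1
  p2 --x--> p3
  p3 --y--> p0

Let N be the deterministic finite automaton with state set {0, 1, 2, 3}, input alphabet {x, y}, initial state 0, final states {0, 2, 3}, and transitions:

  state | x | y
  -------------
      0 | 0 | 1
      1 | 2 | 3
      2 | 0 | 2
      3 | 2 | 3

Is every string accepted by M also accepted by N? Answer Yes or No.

The string y is in L(M) but not in L(N).
So L(M) ⊄ L(N).

No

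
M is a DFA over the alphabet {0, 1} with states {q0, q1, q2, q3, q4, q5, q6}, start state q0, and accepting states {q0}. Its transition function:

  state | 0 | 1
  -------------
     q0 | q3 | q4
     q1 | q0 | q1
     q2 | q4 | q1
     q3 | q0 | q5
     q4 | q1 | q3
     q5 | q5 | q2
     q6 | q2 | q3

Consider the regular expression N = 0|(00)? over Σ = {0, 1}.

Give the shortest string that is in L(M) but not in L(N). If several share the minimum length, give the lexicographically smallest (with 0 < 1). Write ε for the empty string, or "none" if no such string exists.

100

The string 100 is accepted by M but not by N.
No shorter string lies in the difference, and 100 is the lexicographically first length-3 string in L(M) \ L(N).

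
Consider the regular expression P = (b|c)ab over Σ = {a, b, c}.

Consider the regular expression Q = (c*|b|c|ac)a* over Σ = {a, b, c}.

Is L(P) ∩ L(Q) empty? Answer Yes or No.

Yes

Converting the expression P to a DFA (subset construction, then merging equivalent states) gives the minimal DFA with states {p0, p1, p2, p3, p4}, start state p0, accepting states {p4} and transitions p0: a→p1, b→p2, c→p2; p1: a→p1, b→p1, c→p1; p2: a→p3, b→p1, c→p1; p3: a→p1, b→p4, c→p1; p4: a→p1, b→p1, c→p1.
Converting the expression Q to a DFA (subset construction, then merging equivalent states) gives the minimal DFA with states {q0, q1, q2, q3, q4}, start state q0, accepting states {q0, q1, q2, q3} and transitions q0: a→q1, b→q2, c→q3; q1: a→q2, b→q4, c→q2; q2: a→q2, b→q4, c→q4; q3: a→q2, b→q4, c→q3; q4: a→q4, b→q4, c→q4.
Exploring the product automaton P × Q from the start pair (p0, q0), following both machines on each input symbol, reaches 9 state pairs: (p0, q0), (p1, q1), (p2, q2), (p2, q3), (p1, q2), (p1, q4), (p3, q2), (p1, q3), (p4, q4).
P accepts in {p4} and Q accepts in {q0, q1, q2, q3}; no reachable pair has both components accepting, so no string drives both machines to acceptance simultaneously and L(P) ∩ L(Q) = ∅.
So no string is accepted by both, and the intersection is empty.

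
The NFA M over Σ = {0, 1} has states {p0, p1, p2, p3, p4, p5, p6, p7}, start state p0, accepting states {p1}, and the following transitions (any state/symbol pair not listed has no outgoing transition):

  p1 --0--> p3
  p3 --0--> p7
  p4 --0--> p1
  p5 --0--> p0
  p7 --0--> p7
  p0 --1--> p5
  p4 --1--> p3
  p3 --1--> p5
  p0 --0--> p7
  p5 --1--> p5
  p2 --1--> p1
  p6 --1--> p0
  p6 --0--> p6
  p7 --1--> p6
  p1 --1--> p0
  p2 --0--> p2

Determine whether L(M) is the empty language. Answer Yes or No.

Yes

The states reachable from the start state are {p0, p5, p6, p7}.
None of the accepting states {p1} is reachable, so no string is accepted and L(M) = ∅.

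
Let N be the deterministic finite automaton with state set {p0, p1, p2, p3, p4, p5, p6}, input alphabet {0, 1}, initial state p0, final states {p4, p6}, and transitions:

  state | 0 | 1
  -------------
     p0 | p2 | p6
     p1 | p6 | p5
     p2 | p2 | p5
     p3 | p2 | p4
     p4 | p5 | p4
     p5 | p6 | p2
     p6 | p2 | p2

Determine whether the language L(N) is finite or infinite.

State p2 is reachable from the start and can reach an accepting state, and it lies on the cycle p2 → p2.
Traversing that cycle any number of times yields accepted strings of unbounded length, so the language is infinite.

infinite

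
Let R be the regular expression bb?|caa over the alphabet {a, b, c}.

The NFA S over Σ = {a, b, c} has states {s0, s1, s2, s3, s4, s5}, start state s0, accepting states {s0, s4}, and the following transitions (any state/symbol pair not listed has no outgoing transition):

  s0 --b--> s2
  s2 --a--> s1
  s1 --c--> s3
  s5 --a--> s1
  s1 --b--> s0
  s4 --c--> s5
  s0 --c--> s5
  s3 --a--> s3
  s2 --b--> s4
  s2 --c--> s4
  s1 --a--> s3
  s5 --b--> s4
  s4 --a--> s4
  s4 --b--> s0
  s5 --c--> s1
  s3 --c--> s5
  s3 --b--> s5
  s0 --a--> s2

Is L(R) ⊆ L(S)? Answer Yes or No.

The string b is in L(R) but not in L(S).
So L(R) ⊄ L(S).

No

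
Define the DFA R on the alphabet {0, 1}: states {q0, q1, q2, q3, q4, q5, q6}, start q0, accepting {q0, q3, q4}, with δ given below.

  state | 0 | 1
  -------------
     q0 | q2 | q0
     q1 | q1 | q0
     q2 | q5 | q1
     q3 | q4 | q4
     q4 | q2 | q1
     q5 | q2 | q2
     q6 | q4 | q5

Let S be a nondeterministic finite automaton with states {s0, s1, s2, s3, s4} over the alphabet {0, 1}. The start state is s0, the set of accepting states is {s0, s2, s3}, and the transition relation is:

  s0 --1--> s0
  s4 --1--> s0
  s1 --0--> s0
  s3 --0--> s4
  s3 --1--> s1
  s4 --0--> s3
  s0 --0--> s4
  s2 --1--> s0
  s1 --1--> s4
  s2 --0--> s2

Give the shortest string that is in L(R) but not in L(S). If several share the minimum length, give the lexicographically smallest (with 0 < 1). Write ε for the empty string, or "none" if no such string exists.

01001

The string 01001 is accepted by R but not by S.
No shorter string lies in the difference, and 01001 is the lexicographically first length-5 string in L(R) \ L(S).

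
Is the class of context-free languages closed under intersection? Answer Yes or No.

{aⁿbⁿcᵐ : m,n≥0} and {aᵐbⁿcⁿ : m,n≥0} are both context-free, but their intersection {aⁿbⁿcⁿ : n≥0} is not (pumping lemma).

No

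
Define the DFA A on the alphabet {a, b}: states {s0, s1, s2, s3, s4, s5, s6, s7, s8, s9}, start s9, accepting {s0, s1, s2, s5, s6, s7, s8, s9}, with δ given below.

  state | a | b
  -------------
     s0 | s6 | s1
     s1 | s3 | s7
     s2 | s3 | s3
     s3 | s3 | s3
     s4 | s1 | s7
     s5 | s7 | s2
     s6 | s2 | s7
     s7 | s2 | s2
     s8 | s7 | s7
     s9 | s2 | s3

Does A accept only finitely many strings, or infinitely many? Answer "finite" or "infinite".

The useful states (reachable from s9 and able to reach an accepting state) are {s2, s9}.
Restricted to these states the transition graph has no cycle, so every accepting path has bounded length and L is finite.

finite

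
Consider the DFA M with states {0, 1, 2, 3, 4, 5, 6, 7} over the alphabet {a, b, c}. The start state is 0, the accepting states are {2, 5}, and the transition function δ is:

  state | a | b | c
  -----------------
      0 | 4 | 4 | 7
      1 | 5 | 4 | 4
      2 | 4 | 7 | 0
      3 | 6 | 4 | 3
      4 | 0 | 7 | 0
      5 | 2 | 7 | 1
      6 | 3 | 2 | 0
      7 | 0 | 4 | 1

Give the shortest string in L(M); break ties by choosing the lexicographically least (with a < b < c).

cca

A breadth-first search from 0 reaches an accepting state first via the path 0 → 7 → 1 → 5 on input cca.
No string of length < 3 is accepted (BFS exhausts all shorter strings without reaching an accepting state), and cca is the lexicographically least accepting string of length 3.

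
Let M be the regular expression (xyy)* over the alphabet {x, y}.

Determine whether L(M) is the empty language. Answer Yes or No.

The empty string ε matches the expression, so it belongs to L(M).
Since L(M) contains at least one string, it is not empty.

No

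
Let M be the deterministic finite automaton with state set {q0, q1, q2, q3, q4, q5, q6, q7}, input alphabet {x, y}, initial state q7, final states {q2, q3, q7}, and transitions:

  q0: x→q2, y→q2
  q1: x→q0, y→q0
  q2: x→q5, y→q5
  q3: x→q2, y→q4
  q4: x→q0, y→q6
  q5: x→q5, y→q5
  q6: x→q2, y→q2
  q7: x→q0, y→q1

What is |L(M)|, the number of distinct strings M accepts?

The useful subgraph on states {q0, q1, q2, q7} is acyclic, so L(M) is finite; the longest accepting path visits 4 useful states, giving maximum string length 3.
Counting accepting paths from q7 by length: 1 of length 0, 2 of length 2, 4 of length 3. Total 7.

7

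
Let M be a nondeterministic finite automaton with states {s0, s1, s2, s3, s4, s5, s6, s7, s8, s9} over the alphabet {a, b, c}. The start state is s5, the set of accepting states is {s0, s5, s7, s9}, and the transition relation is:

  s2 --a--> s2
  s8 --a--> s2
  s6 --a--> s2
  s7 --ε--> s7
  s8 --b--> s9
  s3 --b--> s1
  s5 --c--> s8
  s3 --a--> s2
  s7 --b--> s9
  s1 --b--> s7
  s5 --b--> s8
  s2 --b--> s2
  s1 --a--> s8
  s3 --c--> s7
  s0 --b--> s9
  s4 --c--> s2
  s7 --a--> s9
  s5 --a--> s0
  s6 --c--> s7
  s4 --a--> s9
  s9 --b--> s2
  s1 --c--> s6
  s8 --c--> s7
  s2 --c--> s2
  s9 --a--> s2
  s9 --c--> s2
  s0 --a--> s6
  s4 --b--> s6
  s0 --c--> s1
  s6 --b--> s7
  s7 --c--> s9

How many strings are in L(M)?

The useful subgraph on states {s0, s1, s5, s6, s7, s8, s9} is acyclic, so L(M) is finite; the longest accepting path visits 6 useful states, giving maximum string length 5.
Counting accepting paths from s5 by length: 1 of length 0, 1 of length 1, 5 of length 2, 9 of length 3, 13 of length 4, 9 of length 5. Total 38.

38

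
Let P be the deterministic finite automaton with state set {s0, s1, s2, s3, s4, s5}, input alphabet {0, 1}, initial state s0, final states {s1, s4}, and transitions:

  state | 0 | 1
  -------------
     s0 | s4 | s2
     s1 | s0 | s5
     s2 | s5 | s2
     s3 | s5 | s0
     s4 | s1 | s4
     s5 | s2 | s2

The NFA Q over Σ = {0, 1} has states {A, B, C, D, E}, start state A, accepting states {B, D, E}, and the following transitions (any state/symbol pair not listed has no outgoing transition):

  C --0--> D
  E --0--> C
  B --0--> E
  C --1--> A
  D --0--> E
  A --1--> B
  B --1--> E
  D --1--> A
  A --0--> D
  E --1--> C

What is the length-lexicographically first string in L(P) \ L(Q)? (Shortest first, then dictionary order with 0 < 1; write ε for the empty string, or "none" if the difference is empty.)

The string 01 is accepted by P but not by Q.
No shorter string lies in the difference, and 01 is the lexicographically first length-2 string in L(P) \ L(Q).

01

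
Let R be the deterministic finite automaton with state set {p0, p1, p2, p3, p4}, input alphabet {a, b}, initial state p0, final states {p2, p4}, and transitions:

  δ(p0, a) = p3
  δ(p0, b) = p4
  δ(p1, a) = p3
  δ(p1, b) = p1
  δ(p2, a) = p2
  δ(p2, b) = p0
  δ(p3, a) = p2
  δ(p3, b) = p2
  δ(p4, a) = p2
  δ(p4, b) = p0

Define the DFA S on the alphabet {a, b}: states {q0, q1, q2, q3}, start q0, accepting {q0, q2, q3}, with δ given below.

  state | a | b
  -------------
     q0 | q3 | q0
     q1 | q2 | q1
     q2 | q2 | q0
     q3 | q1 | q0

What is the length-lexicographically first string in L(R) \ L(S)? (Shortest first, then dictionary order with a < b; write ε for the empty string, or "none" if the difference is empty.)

aa

The string aa is accepted by R but not by S.
No shorter string lies in the difference, and aa is the lexicographically first length-2 string in L(R) \ L(S).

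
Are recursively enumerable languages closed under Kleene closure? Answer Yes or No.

Yes

Dovetail over all factorisations of the input into blocks and all step bounds, running the recogniser for L on every block of a factorisation; accept if some factorisation has all of its blocks accepted.
So the recursively enumerable languages are closed under Kleene star.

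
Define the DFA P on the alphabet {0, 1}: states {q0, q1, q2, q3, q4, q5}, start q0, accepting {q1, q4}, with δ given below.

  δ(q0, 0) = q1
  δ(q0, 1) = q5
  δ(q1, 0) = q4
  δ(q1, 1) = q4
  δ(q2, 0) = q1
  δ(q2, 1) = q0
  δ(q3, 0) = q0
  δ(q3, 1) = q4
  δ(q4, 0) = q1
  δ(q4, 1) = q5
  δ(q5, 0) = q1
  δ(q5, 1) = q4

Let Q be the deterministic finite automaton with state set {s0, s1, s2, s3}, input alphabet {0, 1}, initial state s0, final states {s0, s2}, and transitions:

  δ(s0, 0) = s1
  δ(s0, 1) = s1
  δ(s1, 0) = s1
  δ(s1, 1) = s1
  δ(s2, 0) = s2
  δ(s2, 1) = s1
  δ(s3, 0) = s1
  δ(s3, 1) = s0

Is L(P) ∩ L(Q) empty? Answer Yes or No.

Yes

Exploring the product automaton P × Q from the start pair (q0, s0), following both machines on each input symbol, reaches 4 state pairs: (q0, s0), (q1, s1), (q5, s1), (q4, s1).
P accepts in {q1, q4} and Q accepts in {s0, s2}; no reachable pair has both components accepting, so no string drives both machines to acceptance simultaneously and L(P) ∩ L(Q) = ∅.
So no string is accepted by both, and the intersection is empty.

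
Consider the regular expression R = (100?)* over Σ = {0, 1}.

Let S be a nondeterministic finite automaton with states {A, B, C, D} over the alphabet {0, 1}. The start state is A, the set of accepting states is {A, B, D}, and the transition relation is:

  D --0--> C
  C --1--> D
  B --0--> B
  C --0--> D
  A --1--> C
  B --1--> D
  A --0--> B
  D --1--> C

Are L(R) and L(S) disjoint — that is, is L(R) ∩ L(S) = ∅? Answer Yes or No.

No

The empty string ε is accepted by both R and S.
Hence L(R) ∩ L(S) ≠ ∅.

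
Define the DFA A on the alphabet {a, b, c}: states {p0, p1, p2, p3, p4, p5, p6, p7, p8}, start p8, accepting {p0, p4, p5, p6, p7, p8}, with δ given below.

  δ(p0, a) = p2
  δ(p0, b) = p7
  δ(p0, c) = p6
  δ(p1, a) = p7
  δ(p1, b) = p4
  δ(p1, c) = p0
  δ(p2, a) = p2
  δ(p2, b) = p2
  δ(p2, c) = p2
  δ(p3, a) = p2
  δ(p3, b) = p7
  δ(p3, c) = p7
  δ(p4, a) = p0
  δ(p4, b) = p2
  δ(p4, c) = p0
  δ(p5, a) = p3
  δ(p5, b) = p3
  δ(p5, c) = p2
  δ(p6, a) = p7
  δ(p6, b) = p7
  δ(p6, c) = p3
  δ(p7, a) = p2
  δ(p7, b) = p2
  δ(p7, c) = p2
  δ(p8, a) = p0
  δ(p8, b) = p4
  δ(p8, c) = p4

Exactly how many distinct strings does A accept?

The useful subgraph on states {p0, p3, p4, p6, p7, p8} is acyclic, so L(A) is finite; the longest accepting path visits 6 useful states, giving maximum string length 5.
Counting accepting paths from p8 by length: 1 of length 0, 3 of length 1, 6 of length 2, 10 of length 3, 10 of length 4, 8 of length 5. Total 38.

38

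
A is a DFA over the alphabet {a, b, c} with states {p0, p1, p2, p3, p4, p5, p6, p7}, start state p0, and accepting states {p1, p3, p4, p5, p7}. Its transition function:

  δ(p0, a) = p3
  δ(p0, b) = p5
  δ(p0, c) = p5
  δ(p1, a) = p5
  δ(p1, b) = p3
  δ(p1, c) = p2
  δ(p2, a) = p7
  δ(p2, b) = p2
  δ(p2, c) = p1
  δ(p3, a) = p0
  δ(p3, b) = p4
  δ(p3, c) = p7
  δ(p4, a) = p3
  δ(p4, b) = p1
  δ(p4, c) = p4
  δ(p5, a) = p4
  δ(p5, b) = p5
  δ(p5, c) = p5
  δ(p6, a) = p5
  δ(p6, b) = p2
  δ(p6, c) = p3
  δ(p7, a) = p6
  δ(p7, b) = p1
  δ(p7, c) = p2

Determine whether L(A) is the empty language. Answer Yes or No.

The string a is accepted: the run p0 → p3 ends in the accepting state p3.
Since at least one string is accepted, L(A) is not empty.

No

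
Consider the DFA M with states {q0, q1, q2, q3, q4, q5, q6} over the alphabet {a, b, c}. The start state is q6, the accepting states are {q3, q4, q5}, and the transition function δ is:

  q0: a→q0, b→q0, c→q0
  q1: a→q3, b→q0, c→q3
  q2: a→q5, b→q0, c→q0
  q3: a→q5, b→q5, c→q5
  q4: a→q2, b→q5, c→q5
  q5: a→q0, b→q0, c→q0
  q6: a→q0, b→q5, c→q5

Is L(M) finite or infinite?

finite

The useful states (reachable from q6 and able to reach an accepting state) are {q5, q6}.
Restricted to these states the transition graph has no cycle, so every accepting path has bounded length and L is finite.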